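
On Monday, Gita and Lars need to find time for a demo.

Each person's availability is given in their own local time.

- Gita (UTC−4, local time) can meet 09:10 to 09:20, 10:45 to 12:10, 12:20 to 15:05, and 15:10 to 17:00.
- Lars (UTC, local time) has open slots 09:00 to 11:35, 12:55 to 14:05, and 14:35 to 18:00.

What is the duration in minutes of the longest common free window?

Gita → UTC: 13:10–13:20, 14:45–16:10, 16:20–19:05, 19:10–21:00.
Lars → UTC: 09:00–11:35, 12:55–14:05, 14:35–18:00.
Gita ∩ Lars: 13:10–13:20, 14:45–16:10, 16:20–18:00.
Common window lengths: 10, 85, 100 min; longest is 100.

100 minutes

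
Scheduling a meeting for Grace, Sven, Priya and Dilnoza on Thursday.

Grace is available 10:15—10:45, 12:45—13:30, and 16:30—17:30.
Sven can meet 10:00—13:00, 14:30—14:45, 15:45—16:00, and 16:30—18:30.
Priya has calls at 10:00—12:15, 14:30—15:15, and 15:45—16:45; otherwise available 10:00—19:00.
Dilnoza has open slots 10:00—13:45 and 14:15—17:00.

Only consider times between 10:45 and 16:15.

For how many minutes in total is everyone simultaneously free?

15 minutes

Priya free within 10:00–19:00: 12:15–14:30, 15:15–15:45, 16:45–19:00.
Grace ∩ Sven: 10:15–10:45, 12:45–13:00, 16:30–17:30.
Grace ∩ Sven ∩ Priya: 12:45–13:00, 16:45–17:30.
Grace ∩ Sven ∩ Priya ∩ Dilnoza: 12:45–13:00, 16:45–17:00.
Restricted to 10:45–16:15: 12:45–13:00.
Total common minutes: 15.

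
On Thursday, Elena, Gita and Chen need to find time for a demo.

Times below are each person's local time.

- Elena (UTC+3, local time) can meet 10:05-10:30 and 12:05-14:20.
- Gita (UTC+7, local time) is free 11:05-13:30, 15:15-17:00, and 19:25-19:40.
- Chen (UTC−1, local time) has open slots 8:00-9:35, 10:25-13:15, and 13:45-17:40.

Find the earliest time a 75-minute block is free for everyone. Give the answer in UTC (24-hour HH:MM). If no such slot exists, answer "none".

none

Elena → UTC: 07:05–07:30, 09:05–11:20.
Gita → UTC: 04:05–06:30, 08:15–10:00, 12:25–12:40.
Chen → UTC: 09:00–10:35, 11:25–14:15, 14:45–18:40.
Elena ∩ Gita: 09:05–10:00.
Elena ∩ Gita ∩ Chen: 09:05–10:00.
Windows ≥ 75 min: (none).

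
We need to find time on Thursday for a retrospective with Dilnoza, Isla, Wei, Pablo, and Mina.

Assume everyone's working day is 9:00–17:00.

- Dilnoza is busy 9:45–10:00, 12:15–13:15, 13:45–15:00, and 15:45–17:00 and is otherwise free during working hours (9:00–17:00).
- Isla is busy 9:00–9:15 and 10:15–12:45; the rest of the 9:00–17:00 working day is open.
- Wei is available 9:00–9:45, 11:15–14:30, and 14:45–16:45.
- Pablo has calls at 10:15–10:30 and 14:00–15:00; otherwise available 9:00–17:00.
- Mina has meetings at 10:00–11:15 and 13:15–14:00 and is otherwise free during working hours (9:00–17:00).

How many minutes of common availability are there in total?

75 minutes

Dilnoza free within 09:00–17:00: 09:00–09:45, 10:00–12:15, 13:15–13:45, 15:00–15:45.
Isla free within 09:00–17:00: 09:15–10:15, 12:45–17:00.
Pablo free within 09:00–17:00: 09:00–10:15, 10:30–14:00, 15:00–17:00.
Mina free within 09:00–17:00: 09:00–10:00, 11:15–13:15, 14:00–17:00.
Dilnoza ∩ Isla: 09:15–09:45, 10:00–10:15, 13:15–13:45, 15:00–15:45.
Dilnoza ∩ Isla ∩ Wei: 09:15–09:45, 13:15–13:45, 15:00–15:45.
Dilnoza ∩ Isla ∩ Wei ∩ Pablo: 09:15–09:45, 13:15–13:45, 15:00–15:45.
Dilnoza ∩ Isla ∩ Wei ∩ Pablo ∩ Mina: 09:15–09:45, 15:00–15:45.
Total common minutes: 30 + 45 = 75.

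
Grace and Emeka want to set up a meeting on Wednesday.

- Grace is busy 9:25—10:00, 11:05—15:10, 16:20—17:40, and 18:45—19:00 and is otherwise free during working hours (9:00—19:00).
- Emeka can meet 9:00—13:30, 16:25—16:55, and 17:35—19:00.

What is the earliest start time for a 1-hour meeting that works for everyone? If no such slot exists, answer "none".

10:00

Grace free within 09:00–19:00: 09:00–09:25, 10:00–11:05, 15:10–16:20, 17:40–18:45.
Grace ∩ Emeka: 09:00–09:25, 10:00–11:05, 17:40–18:45.
Windows ≥ 60 min: 10:00–11:05, 17:40–18:45.
Earliest such window starts at 10:00.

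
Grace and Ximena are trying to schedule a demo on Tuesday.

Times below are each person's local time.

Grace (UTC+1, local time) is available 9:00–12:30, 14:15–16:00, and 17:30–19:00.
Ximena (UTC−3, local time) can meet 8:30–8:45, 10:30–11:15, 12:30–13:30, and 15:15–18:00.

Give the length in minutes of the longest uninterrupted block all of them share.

45 minutes

Grace → UTC: 08:00–11:30, 13:15–15:00, 16:30–18:00.
Ximena → UTC: 11:30–11:45, 13:30–14:15, 15:30–16:30, 18:15–21:00.
Grace ∩ Ximena: 13:30–14:15.
Single common window of 45 minutes.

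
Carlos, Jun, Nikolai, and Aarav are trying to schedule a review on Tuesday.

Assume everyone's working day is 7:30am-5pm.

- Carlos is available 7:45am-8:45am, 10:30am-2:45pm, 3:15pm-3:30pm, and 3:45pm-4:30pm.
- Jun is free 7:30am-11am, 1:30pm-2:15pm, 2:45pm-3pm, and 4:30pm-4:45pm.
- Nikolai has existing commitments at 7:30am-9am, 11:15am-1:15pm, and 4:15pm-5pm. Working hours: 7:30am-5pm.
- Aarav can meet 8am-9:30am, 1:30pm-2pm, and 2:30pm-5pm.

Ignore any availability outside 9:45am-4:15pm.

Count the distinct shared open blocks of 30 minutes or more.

Nikolai free within 07:30–17:00: 09:00–11:15, 13:15–16:15.
Carlos ∩ Jun: 07:45–08:45, 10:30–11:00, 13:30–14:15.
Carlos ∩ Jun ∩ Nikolai: 10:30–11:00, 13:30–14:15.
Carlos ∩ Jun ∩ Nikolai ∩ Aarav: 13:30–14:00.
Restricted to 09:45–16:15: 13:30–14:00.
Windows ≥ 30 min: 13:30–14:00.
That's 1 window.

1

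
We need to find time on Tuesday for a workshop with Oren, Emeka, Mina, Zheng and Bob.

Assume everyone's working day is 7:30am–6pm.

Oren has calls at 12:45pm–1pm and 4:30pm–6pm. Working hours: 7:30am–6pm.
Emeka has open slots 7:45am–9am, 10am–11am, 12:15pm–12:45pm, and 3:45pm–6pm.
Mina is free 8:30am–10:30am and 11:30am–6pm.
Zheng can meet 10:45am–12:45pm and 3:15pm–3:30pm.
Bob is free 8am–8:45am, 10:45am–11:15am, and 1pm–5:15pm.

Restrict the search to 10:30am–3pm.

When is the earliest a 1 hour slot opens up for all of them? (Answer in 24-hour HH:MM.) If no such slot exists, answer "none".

Oren free within 07:30–18:00: 07:30–12:45, 13:00–16:30.
Oren ∩ Emeka: 07:45–09:00, 10:00–11:00, 12:15–12:45, 15:45–16:30.
Oren ∩ Emeka ∩ Mina: 08:30–09:00, 10:00–10:30, 12:15–12:45, 15:45–16:30.
Oren ∩ Emeka ∩ Mina ∩ Zheng: 12:15–12:45.
Oren ∩ Emeka ∩ Mina ∩ Zheng ∩ Bob: (none).
Restricted to 10:30–15:00: (none).
Windows ≥ 60 min: (none).

none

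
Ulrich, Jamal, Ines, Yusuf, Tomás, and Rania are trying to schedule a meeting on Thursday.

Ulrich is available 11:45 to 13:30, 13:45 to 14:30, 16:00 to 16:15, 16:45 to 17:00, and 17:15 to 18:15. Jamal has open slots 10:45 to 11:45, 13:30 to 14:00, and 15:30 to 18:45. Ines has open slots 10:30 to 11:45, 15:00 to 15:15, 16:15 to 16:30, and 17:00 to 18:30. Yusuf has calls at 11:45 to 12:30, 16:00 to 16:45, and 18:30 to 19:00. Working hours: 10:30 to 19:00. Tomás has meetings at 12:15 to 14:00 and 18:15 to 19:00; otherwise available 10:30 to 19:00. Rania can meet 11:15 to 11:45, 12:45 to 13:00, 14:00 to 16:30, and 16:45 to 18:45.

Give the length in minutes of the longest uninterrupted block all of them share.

60 minutes

Yusuf free within 10:30–19:00: 10:30–11:45, 12:30–16:00, 16:45–18:30.
Tomás free within 10:30–19:00: 10:30–12:15, 14:00–18:15.
Ulrich ∩ Jamal: 13:45–14:00, 16:00–16:15, 16:45–17:00, 17:15–18:15.
Ulrich ∩ Jamal ∩ Ines: 17:15–18:15.
Ulrich ∩ Jamal ∩ Ines ∩ Yusuf: 17:15–18:15.
Ulrich ∩ Jamal ∩ Ines ∩ Yusuf ∩ Tomás: 17:15–18:15.
Ulrich ∩ Jamal ∩ Ines ∩ Yusuf ∩ Tomás ∩ Rania: 17:15–18:15.
Single common window of 60 minutes.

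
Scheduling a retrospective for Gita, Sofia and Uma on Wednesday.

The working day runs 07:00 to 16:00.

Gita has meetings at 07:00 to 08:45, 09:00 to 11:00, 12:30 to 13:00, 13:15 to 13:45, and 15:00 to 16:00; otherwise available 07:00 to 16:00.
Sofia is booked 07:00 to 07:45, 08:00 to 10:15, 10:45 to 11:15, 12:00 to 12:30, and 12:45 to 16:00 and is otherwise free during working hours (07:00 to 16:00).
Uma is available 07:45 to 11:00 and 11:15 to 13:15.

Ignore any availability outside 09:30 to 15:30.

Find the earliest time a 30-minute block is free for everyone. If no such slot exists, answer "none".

11:15

Gita free within 07:00–16:00: 08:45–09:00, 11:00–12:30, 13:00–13:15, 13:45–15:00.
Sofia free within 07:00–16:00: 07:45–08:00, 10:15–10:45, 11:15–12:00, 12:30–12:45.
Gita ∩ Sofia: 11:15–12:00.
Gita ∩ Sofia ∩ Uma: 11:15–12:00.
Restricted to 09:30–15:30: 11:15–12:00.
Windows ≥ 30 min: 11:15–12:00.
Earliest such window starts at 11:15.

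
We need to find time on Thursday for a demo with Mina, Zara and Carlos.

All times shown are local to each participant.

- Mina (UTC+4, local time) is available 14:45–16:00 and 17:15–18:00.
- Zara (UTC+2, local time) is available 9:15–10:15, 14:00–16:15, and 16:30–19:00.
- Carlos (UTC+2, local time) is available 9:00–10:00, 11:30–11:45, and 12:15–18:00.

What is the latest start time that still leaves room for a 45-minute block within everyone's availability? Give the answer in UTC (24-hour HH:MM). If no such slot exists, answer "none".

13:15

Mina → UTC: 10:45–12:00, 13:15–14:00.
Zara → UTC: 07:15–08:15, 12:00–14:15, 14:30–17:00.
Carlos → UTC: 07:00–08:00, 09:30–09:45, 10:15–16:00.
Mina ∩ Zara: 13:15–14:00.
Mina ∩ Zara ∩ Carlos: 13:15–14:00.
Windows ≥ 45 min: 13:15–14:00.
Latest start in the last window 13:15–14:00 is 14:00 − 45 min = 13:15.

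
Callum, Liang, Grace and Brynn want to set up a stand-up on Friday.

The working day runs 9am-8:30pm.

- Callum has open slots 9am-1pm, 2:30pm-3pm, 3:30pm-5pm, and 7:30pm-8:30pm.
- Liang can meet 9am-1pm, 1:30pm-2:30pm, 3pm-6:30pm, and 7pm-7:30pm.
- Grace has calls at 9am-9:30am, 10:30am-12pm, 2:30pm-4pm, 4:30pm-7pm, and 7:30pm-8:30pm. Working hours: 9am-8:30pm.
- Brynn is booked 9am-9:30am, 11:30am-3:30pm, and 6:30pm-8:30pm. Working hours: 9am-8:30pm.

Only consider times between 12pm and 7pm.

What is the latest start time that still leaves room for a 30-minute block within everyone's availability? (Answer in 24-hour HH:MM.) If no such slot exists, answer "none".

Grace free within 09:00–20:30: 09:30–10:30, 12:00–14:30, 16:00–16:30, 19:00–19:30.
Brynn free within 09:00–20:30: 09:30–11:30, 15:30–18:30.
Callum ∩ Liang: 09:00–13:00, 15:30–17:00.
Callum ∩ Liang ∩ Grace: 09:30–10:30, 12:00–13:00, 16:00–16:30.
Callum ∩ Liang ∩ Grace ∩ Brynn: 09:30–10:30, 16:00–16:30.
Restricted to 12:00–19:00: 16:00–16:30.
Windows ≥ 30 min: 16:00–16:30.
Latest start in the last window 16:00–16:30 is 16:30 − 30 min = 16:00.

16:00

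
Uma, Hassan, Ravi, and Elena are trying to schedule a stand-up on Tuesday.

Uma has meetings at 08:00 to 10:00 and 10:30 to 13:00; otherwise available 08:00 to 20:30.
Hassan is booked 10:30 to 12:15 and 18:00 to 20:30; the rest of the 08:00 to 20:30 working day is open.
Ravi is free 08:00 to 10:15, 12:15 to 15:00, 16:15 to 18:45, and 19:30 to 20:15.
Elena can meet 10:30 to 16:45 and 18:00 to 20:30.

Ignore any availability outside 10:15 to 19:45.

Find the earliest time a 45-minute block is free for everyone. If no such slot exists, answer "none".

Uma free within 08:00–20:30: 10:00–10:30, 13:00–20:30.
Hassan free within 08:00–20:30: 08:00–10:30, 12:15–18:00.
Uma ∩ Hassan: 10:00–10:30, 13:00–18:00.
Uma ∩ Hassan ∩ Ravi: 10:00–10:15, 13:00–15:00, 16:15–18:00.
Uma ∩ Hassan ∩ Ravi ∩ Elena: 13:00–15:00, 16:15–16:45.
Restricted to 10:15–19:45: 13:00–15:00, 16:15–16:45.
Windows ≥ 45 min: 13:00–15:00.
Earliest such window starts at 13:00.

13:00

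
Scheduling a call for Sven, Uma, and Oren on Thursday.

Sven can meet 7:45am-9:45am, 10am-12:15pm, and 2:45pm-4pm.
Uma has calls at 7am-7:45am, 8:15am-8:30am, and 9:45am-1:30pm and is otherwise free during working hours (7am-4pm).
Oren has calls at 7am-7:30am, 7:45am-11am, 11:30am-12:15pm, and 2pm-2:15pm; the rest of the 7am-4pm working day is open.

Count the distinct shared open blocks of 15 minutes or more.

1

Uma free within 07:00–16:00: 07:45–08:15, 08:30–09:45, 13:30–16:00.
Oren free within 07:00–16:00: 07:30–07:45, 11:00–11:30, 12:15–14:00, 14:15–16:00.
Sven ∩ Uma: 07:45–08:15, 08:30–09:45, 14:45–16:00.
Sven ∩ Uma ∩ Oren: 14:45–16:00.
Windows ≥ 15 min: 14:45–16:00.
That's 1 window.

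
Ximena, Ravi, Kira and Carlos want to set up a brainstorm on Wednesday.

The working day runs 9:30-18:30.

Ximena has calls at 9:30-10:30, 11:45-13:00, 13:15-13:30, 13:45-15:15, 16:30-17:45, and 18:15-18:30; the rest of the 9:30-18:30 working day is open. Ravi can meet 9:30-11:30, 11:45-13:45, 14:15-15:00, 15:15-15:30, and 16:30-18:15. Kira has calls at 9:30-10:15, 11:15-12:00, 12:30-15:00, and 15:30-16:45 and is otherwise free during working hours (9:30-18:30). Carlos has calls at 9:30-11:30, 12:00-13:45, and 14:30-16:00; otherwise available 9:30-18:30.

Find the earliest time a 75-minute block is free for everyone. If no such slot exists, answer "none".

none

Ximena free within 09:30–18:30: 10:30–11:45, 13:00–13:15, 13:30–13:45, 15:15–16:30, 17:45–18:15.
Kira free within 09:30–18:30: 10:15–11:15, 12:00–12:30, 15:00–15:30, 16:45–18:30.
Carlos free within 09:30–18:30: 11:30–12:00, 13:45–14:30, 16:00–18:30.
Ximena ∩ Ravi: 10:30–11:30, 13:00–13:15, 13:30–13:45, 15:15–15:30, 17:45–18:15.
Ximena ∩ Ravi ∩ Kira: 10:30–11:15, 15:15–15:30, 17:45–18:15.
Ximena ∩ Ravi ∩ Kira ∩ Carlos: 17:45–18:15.
Windows ≥ 75 min: (none).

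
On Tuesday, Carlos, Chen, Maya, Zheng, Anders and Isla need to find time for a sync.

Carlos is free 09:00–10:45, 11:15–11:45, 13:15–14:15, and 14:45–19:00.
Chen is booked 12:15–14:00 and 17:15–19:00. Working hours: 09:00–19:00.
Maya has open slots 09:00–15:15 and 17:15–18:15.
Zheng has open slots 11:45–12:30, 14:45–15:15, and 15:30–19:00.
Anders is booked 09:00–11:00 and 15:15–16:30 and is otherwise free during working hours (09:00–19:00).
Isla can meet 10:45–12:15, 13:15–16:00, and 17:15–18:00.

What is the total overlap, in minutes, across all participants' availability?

30 minutes

Chen free within 09:00–19:00: 09:00–12:15, 14:00–17:15.
Anders free within 09:00–19:00: 11:00–15:15, 16:30–19:00.
Carlos ∩ Chen: 09:00–10:45, 11:15–11:45, 14:00–14:15, 14:45–17:15.
Carlos ∩ Chen ∩ Maya: 09:00–10:45, 11:15–11:45, 14:00–14:15, 14:45–15:15.
Carlos ∩ Chen ∩ Maya ∩ Zheng: 14:45–15:15.
Carlos ∩ Chen ∩ Maya ∩ Zheng ∩ Anders: 14:45–15:15.
Carlos ∩ Chen ∩ Maya ∩ Zheng ∩ Anders ∩ Isla: 14:45–15:15.
Total common minutes: 30.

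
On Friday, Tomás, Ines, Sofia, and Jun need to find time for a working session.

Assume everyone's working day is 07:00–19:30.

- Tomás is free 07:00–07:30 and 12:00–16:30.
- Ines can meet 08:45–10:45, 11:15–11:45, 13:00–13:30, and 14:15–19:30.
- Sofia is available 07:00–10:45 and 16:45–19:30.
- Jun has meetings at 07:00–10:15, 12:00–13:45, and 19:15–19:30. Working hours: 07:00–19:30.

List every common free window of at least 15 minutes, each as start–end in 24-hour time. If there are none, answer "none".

none

Jun free within 07:00–19:30: 10:15–12:00, 13:45–19:15.
Tomás ∩ Ines: 13:00–13:30, 14:15–16:30.
Tomás ∩ Ines ∩ Sofia: (none).
Tomás ∩ Ines ∩ Sofia ∩ Jun: (none).
Windows ≥ 15 min: (none).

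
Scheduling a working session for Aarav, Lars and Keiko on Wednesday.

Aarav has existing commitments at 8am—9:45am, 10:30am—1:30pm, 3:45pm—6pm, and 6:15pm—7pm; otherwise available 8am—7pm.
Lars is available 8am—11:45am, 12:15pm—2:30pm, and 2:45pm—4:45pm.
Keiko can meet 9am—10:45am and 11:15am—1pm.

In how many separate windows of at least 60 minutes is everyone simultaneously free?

0

Aarav free within 08:00–19:00: 09:45–10:30, 13:30–15:45, 18:00–18:15.
Aarav ∩ Lars: 09:45–10:30, 13:30–14:30, 14:45–15:45.
Aarav ∩ Lars ∩ Keiko: 09:45–10:30.
Windows ≥ 60 min: (none).
That's 0 windows.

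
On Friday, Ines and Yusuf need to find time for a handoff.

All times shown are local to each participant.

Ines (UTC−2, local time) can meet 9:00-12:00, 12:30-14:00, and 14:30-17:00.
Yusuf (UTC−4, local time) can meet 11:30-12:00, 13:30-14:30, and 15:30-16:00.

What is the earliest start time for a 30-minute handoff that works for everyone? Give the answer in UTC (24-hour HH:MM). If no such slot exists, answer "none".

15:30

Ines → UTC: 11:00–14:00, 14:30–16:00, 16:30–19:00.
Yusuf → UTC: 15:30–16:00, 17:30–18:30, 19:30–20:00.
Ines ∩ Yusuf: 15:30–16:00, 17:30–18:30.
Windows ≥ 30 min: 15:30–16:00, 17:30–18:30.
Earliest such window starts at 15:30.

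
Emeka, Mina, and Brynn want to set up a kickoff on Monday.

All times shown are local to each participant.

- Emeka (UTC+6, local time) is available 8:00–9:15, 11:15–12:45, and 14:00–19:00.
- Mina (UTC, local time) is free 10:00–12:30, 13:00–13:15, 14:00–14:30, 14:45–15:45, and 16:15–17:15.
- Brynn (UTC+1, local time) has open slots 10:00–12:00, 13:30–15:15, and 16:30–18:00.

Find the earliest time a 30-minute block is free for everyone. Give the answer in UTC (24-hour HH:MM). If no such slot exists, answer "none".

Emeka → UTC: 02:00–03:15, 05:15–06:45, 08:00–13:00.
Mina → UTC: 10:00–12:30, 13:00–13:15, 14:00–14:30, 14:45–15:45, 16:15–17:15.
Brynn → UTC: 09:00–11:00, 12:30–14:15, 15:30–17:00.
Emeka ∩ Mina: 10:00–12:30.
Emeka ∩ Mina ∩ Brynn: 10:00–11:00.
Windows ≥ 30 min: 10:00–11:00.
Earliest such window starts at 10:00.

10:00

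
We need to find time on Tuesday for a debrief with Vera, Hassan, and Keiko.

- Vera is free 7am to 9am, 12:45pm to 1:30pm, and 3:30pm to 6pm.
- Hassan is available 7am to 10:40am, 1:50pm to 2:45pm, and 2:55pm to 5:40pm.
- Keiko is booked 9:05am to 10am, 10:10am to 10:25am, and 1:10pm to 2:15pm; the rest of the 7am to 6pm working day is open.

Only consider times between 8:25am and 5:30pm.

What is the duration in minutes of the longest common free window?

120 minutes

Keiko free within 07:00–18:00: 07:00–09:05, 10:00–10:10, 10:25–13:10, 14:15–18:00.
Vera ∩ Hassan: 07:00–09:00, 15:30–17:40.
Vera ∩ Hassan ∩ Keiko: 07:00–09:00, 15:30–17:40.
Restricted to 08:25–17:30: 08:25–09:00, 15:30–17:30.
Common window lengths: 35, 120 min; longest is 120.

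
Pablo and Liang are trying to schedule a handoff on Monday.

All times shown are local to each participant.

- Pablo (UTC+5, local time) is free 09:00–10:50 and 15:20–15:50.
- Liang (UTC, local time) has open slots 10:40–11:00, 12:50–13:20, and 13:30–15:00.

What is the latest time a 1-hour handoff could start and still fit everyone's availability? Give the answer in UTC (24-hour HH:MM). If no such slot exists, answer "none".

Pablo → UTC: 04:00–05:50, 10:20–10:50.
Liang → UTC: 10:40–11:00, 12:50–13:20, 13:30–15:00.
Pablo ∩ Liang: 10:40–10:50.
Windows ≥ 60 min: (none).

none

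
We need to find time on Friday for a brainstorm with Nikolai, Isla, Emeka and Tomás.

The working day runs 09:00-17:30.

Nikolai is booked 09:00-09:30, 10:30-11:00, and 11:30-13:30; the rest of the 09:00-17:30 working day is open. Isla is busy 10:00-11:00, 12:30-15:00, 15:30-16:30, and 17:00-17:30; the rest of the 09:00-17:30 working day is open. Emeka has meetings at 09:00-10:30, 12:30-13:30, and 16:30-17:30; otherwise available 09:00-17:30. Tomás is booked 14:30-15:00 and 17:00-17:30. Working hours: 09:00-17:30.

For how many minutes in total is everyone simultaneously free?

Nikolai free within 09:00–17:30: 09:30–10:30, 11:00–11:30, 13:30–17:30.
Isla free within 09:00–17:30: 09:00–10:00, 11:00–12:30, 15:00–15:30, 16:30–17:00.
Emeka free within 09:00–17:30: 10:30–12:30, 13:30–16:30.
Tomás free within 09:00–17:30: 09:00–14:30, 15:00–17:00.
Nikolai ∩ Isla: 09:30–10:00, 11:00–11:30, 15:00–15:30, 16:30–17:00.
Nikolai ∩ Isla ∩ Emeka: 11:00–11:30, 15:00–15:30.
Nikolai ∩ Isla ∩ Emeka ∩ Tomás: 11:00–11:30, 15:00–15:30.
Total common minutes: 30 + 30 = 60.

60 minutes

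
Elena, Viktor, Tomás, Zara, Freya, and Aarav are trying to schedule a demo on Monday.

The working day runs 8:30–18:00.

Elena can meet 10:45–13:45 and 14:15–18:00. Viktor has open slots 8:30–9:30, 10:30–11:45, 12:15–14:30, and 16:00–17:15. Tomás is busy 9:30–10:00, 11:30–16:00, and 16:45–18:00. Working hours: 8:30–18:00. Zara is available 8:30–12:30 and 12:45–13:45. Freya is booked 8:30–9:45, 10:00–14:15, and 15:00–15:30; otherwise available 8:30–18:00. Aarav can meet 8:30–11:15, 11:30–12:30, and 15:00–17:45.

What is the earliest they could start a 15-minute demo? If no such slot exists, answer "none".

Tomás free within 08:30–18:00: 08:30–09:30, 10:00–11:30, 16:00–16:45.
Freya free within 08:30–18:00: 09:45–10:00, 14:15–15:00, 15:30–18:00.
Elena ∩ Viktor: 10:45–11:45, 12:15–13:45, 14:15–14:30, 16:00–17:15.
Elena ∩ Viktor ∩ Tomás: 10:45–11:30, 16:00–16:45.
Elena ∩ Viktor ∩ Tomás ∩ Zara: 10:45–11:30.
Elena ∩ Viktor ∩ Tomás ∩ Zara ∩ Freya: (none).
Elena ∩ Viktor ∩ Tomás ∩ Zara ∩ Freya ∩ Aarav: (none).
Windows ≥ 15 min: (none).

none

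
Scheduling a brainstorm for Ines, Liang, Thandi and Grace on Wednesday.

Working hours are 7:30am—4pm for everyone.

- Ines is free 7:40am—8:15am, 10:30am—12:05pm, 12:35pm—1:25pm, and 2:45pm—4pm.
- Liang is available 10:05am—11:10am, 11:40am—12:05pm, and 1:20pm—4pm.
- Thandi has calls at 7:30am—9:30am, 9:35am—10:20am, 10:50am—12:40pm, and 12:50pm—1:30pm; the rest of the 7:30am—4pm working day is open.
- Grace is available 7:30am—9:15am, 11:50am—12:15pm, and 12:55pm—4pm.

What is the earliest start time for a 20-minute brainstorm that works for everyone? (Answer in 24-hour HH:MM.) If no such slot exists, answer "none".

14:45

Thandi free within 07:30–16:00: 09:30–09:35, 10:20–10:50, 12:40–12:50, 13:30–16:00.
Ines ∩ Liang: 10:30–11:10, 11:40–12:05, 13:20–13:25, 14:45–16:00.
Ines ∩ Liang ∩ Thandi: 10:30–10:50, 14:45–16:00.
Ines ∩ Liang ∩ Thandi ∩ Grace: 14:45–16:00.
Windows ≥ 20 min: 14:45–16:00.
Earliest such window starts at 14:45.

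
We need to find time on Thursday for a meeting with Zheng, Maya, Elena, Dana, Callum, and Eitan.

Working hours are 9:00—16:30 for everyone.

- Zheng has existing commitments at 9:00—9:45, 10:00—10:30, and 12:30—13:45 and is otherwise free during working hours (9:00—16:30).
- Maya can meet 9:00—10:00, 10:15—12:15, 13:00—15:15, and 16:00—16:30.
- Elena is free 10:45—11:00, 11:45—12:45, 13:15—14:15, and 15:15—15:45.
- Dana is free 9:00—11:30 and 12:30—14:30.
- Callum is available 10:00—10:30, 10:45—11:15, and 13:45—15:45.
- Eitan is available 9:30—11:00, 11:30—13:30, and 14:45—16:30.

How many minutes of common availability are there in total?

15 minutes

Zheng free within 09:00–16:30: 09:45–10:00, 10:30–12:30, 13:45–16:30.
Zheng ∩ Maya: 09:45–10:00, 10:30–12:15, 13:45–15:15, 16:00–16:30.
Zheng ∩ Maya ∩ Elena: 10:45–11:00, 11:45–12:15, 13:45–14:15.
Zheng ∩ Maya ∩ Elena ∩ Dana: 10:45–11:00, 13:45–14:15.
Zheng ∩ Maya ∩ Elena ∩ Dana ∩ Callum: 10:45–11:00, 13:45–14:15.
Zheng ∩ Maya ∩ Elena ∩ Dana ∩ Callum ∩ Eitan: 10:45–11:00.
Total common minutes: 15.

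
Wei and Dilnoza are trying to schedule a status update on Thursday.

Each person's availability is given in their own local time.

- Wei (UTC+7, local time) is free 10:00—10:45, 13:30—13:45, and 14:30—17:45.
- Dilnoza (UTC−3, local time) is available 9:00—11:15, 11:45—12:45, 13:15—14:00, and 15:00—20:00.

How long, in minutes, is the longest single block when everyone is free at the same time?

Wei → UTC: 03:00–03:45, 06:30–06:45, 07:30–10:45.
Dilnoza → UTC: 12:00–14:15, 14:45–15:45, 16:15–17:00, 18:00–23:00.
Wei ∩ Dilnoza: (none).
No common window.

0 minutes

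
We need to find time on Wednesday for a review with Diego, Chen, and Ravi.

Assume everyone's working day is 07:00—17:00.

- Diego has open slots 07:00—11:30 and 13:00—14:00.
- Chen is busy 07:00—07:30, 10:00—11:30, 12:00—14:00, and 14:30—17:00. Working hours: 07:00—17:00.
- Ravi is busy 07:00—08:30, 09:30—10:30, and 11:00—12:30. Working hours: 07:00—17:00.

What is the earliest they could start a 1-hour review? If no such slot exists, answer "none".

08:30

Chen free within 07:00–17:00: 07:30–10:00, 11:30–12:00, 14:00–14:30.
Ravi free within 07:00–17:00: 08:30–09:30, 10:30–11:00, 12:30–17:00.
Diego ∩ Chen: 07:30–10:00.
Diego ∩ Chen ∩ Ravi: 08:30–09:30.
Windows ≥ 60 min: 08:30–09:30.
Earliest such window starts at 08:30.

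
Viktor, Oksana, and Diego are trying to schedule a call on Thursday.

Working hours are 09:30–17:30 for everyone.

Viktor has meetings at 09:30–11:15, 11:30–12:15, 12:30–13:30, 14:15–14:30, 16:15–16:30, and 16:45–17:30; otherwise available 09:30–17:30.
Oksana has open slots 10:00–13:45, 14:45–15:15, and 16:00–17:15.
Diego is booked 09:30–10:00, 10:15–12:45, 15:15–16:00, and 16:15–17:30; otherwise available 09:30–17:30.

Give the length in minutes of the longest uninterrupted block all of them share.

30 minutes

Viktor free within 09:30–17:30: 11:15–11:30, 12:15–12:30, 13:30–14:15, 14:30–16:15, 16:30–16:45.
Diego free within 09:30–17:30: 10:00–10:15, 12:45–15:15, 16:00–16:15.
Viktor ∩ Oksana: 11:15–11:30, 12:15–12:30, 13:30–13:45, 14:45–15:15, 16:00–16:15, 16:30–16:45.
Viktor ∩ Oksana ∩ Diego: 13:30–13:45, 14:45–15:15, 16:00–16:15.
Common window lengths: 15, 30, 15 min; longest is 30.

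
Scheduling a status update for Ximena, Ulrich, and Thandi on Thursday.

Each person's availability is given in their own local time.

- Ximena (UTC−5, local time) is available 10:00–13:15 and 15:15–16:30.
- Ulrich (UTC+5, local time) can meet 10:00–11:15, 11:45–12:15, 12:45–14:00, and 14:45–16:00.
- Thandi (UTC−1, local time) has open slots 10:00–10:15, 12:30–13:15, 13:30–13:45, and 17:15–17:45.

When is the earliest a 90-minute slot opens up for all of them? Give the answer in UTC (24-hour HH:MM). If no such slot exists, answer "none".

none

Ximena → UTC: 15:00–18:15, 20:15–21:30.
Ulrich → UTC: 05:00–06:15, 06:45–07:15, 07:45–09:00, 09:45–11:00.
Thandi → UTC: 11:00–11:15, 13:30–14:15, 14:30–14:45, 18:15–18:45.
Ximena ∩ Ulrich: (none).
Ximena ∩ Ulrich ∩ Thandi: (none).
Windows ≥ 90 min: (none).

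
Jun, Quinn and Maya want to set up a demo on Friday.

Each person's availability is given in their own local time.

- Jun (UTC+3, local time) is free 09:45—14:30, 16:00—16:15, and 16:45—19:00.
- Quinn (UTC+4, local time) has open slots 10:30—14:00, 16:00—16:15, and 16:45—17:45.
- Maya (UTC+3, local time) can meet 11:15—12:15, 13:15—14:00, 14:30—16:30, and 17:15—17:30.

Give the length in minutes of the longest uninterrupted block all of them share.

60 minutes

Jun → UTC: 06:45–11:30, 13:00–13:15, 13:45–16:00.
Quinn → UTC: 06:30–10:00, 12:00–12:15, 12:45–13:45.
Maya → UTC: 08:15–09:15, 10:15–11:00, 11:30–13:30, 14:15–14:30.
Jun ∩ Quinn: 06:45–10:00, 13:00–13:15.
Jun ∩ Quinn ∩ Maya: 08:15–09:15, 13:00–13:15.
Common window lengths: 60, 15 min; longest is 60.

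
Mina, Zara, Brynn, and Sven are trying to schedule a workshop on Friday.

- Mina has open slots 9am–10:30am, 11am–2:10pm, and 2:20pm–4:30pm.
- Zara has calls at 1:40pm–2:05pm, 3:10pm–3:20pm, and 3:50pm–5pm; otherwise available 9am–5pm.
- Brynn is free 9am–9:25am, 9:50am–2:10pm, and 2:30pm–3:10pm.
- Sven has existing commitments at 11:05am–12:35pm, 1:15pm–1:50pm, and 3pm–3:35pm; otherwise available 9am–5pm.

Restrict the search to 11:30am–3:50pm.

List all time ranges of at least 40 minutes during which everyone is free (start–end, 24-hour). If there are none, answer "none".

Zara free within 09:00–17:00: 09:00–13:40, 14:05–15:10, 15:20–15:50.
Sven free within 09:00–17:00: 09:00–11:05, 12:35–13:15, 13:50–15:00, 15:35–17:00.
Mina ∩ Zara: 09:00–10:30, 11:00–13:40, 14:05–14:10, 14:20–15:10, 15:20–15:50.
Mina ∩ Zara ∩ Brynn: 09:00–09:25, 09:50–10:30, 11:00–13:40, 14:05–14:10, 14:30–15:10.
Mina ∩ Zara ∩ Brynn ∩ Sven: 09:00–09:25, 09:50–10:30, 11:00–11:05, 12:35–13:15, 14:05–14:10, 14:30–15:00.
Restricted to 11:30–15:50: 12:35–13:15, 14:05–14:10, 14:30–15:00.
Windows ≥ 40 min: 12:35–13:15.

12:35–13:15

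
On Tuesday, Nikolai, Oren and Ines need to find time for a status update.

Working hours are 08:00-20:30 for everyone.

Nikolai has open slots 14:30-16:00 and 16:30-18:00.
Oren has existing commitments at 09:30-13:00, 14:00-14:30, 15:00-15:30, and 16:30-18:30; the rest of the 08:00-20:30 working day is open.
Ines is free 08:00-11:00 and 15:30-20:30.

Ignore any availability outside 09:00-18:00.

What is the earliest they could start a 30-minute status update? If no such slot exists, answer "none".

Oren free within 08:00–20:30: 08:00–09:30, 13:00–14:00, 14:30–15:00, 15:30–16:30, 18:30–20:30.
Nikolai ∩ Oren: 14:30–15:00, 15:30–16:00.
Nikolai ∩ Oren ∩ Ines: 15:30–16:00.
Restricted to 09:00–18:00: 15:30–16:00.
Windows ≥ 30 min: 15:30–16:00.
Earliest such window starts at 15:30.

15:30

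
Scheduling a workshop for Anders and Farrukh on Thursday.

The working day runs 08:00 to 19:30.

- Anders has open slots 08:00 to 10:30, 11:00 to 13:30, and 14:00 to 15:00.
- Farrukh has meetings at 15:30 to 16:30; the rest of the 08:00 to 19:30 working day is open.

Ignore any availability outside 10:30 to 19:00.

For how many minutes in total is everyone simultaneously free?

Farrukh free within 08:00–19:30: 08:00–15:30, 16:30–19:30.
Anders ∩ Farrukh: 08:00–10:30, 11:00–13:30, 14:00–15:00.
Restricted to 10:30–19:00: 11:00–13:30, 14:00–15:00.
Total common minutes: 150 + 60 = 210.

210 minutes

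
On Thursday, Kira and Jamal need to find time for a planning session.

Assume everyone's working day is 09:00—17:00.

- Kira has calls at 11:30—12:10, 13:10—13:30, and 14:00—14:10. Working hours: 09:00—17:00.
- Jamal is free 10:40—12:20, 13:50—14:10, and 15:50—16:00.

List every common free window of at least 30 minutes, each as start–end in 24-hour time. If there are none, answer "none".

10:40–11:30

Kira free within 09:00–17:00: 09:00–11:30, 12:10–13:10, 13:30–14:00, 14:10–17:00.
Kira ∩ Jamal: 10:40–11:30, 12:10–12:20, 13:50–14:00, 15:50–16:00.
Windows ≥ 30 min: 10:40–11:30.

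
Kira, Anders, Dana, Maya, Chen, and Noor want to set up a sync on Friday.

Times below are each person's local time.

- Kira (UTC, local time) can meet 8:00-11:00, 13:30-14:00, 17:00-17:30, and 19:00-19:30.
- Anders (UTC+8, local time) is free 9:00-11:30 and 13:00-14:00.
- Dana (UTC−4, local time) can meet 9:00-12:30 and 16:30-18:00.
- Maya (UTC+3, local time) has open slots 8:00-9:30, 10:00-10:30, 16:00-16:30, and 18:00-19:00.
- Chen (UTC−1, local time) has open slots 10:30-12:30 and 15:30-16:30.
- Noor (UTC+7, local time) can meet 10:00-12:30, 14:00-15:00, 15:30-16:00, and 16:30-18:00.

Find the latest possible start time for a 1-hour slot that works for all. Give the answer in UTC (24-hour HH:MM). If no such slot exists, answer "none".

none

Kira → UTC: 08:00–11:00, 13:30–14:00, 17:00–17:30, 19:00–19:30.
Anders → UTC: 01:00–03:30, 05:00–06:00.
Dana → UTC: 13:00–16:30, 20:30–22:00.
Maya → UTC: 05:00–06:30, 07:00–07:30, 13:00–13:30, 15:00–16:00.
Chen → UTC: 11:30–13:30, 16:30–17:30.
Noor → UTC: 03:00–05:30, 07:00–08:00, 08:30–09:00, 09:30–11:00.
Kira ∩ Anders: (none).
Kira ∩ Anders ∩ Dana: (none).
Kira ∩ Anders ∩ Dana ∩ Maya: (none).
Kira ∩ Anders ∩ Dana ∩ Maya ∩ Chen: (none).
Kira ∩ Anders ∩ Dana ∩ Maya ∩ Chen ∩ Noor: (none).
Windows ≥ 60 min: (none).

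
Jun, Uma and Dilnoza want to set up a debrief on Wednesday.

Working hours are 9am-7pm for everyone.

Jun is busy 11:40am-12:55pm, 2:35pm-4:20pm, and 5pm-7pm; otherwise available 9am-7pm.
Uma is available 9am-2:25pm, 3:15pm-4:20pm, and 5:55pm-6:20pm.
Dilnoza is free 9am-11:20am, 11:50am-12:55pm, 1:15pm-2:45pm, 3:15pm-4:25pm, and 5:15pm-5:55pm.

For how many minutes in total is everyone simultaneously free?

Jun free within 09:00–19:00: 09:00–11:40, 12:55–14:35, 16:20–17:00.
Jun ∩ Uma: 09:00–11:40, 12:55–14:25.
Jun ∩ Uma ∩ Dilnoza: 09:00–11:20, 13:15–14:25.
Total common minutes: 140 + 70 = 210.

210 minutes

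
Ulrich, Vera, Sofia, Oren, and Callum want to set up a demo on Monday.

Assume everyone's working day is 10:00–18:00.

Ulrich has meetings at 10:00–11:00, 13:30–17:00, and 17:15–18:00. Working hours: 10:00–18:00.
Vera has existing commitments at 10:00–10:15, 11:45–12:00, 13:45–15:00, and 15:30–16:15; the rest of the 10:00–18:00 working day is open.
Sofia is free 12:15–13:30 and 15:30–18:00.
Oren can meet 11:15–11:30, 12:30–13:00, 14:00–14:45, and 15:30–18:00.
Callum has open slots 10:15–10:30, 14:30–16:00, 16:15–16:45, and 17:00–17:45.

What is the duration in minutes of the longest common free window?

15 minutes

Ulrich free within 10:00–18:00: 11:00–13:30, 17:00–17:15.
Vera free within 10:00–18:00: 10:15–11:45, 12:00–13:45, 15:00–15:30, 16:15–18:00.
Ulrich ∩ Vera: 11:00–11:45, 12:00–13:30, 17:00–17:15.
Ulrich ∩ Vera ∩ Sofia: 12:15–13:30, 17:00–17:15.
Ulrich ∩ Vera ∩ Sofia ∩ Oren: 12:30–13:00, 17:00–17:15.
Ulrich ∩ Vera ∩ Sofia ∩ Oren ∩ Callum: 17:00–17:15.
Single common window of 15 minutes.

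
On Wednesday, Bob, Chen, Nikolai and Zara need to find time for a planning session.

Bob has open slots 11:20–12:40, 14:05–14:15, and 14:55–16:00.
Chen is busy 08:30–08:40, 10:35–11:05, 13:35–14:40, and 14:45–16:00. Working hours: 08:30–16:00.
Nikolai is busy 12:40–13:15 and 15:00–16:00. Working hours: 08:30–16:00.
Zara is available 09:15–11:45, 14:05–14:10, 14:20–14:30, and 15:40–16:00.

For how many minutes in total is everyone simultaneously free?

Chen free within 08:30–16:00: 08:40–10:35, 11:05–13:35, 14:40–14:45.
Nikolai free within 08:30–16:00: 08:30–12:40, 13:15–15:00.
Bob ∩ Chen: 11:20–12:40.
Bob ∩ Chen ∩ Nikolai: 11:20–12:40.
Bob ∩ Chen ∩ Nikolai ∩ Zara: 11:20–11:45.
Total common minutes: 25.

25 minutes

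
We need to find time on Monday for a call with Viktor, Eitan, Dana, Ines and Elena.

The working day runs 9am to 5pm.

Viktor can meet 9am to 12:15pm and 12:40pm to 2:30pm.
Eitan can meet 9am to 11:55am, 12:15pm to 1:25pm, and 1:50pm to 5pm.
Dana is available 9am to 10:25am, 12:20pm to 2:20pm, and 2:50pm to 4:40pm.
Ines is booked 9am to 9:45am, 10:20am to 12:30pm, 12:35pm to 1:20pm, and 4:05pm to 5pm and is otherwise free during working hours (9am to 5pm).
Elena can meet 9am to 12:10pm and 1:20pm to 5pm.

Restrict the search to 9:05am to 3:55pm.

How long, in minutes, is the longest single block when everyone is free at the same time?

35 minutes

Ines free within 09:00–17:00: 09:45–10:20, 12:30–12:35, 13:20–16:05.
Viktor ∩ Eitan: 09:00–11:55, 12:40–13:25, 13:50–14:30.
Viktor ∩ Eitan ∩ Dana: 09:00–10:25, 12:40–13:25, 13:50–14:20.
Viktor ∩ Eitan ∩ Dana ∩ Ines: 09:45–10:20, 13:20–13:25, 13:50–14:20.
Viktor ∩ Eitan ∩ Dana ∩ Ines ∩ Elena: 09:45–10:20, 13:20–13:25, 13:50–14:20.
Restricted to 09:05–15:55: 09:45–10:20, 13:20–13:25, 13:50–14:20.
Common window lengths: 35, 5, 30 min; longest is 35.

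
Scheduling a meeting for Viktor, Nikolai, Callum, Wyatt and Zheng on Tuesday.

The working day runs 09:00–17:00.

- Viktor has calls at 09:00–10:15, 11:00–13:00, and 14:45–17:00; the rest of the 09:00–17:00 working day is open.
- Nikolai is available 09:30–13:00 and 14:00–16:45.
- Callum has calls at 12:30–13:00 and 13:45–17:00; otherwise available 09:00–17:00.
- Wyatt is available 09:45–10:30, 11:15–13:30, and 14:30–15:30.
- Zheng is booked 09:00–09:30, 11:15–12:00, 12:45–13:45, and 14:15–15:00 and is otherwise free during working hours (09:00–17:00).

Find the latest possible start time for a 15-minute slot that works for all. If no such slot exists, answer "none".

Viktor free within 09:00–17:00: 10:15–11:00, 13:00–14:45.
Callum free within 09:00–17:00: 09:00–12:30, 13:00–13:45.
Zheng free within 09:00–17:00: 09:30–11:15, 12:00–12:45, 13:45–14:15, 15:00–17:00.
Viktor ∩ Nikolai: 10:15–11:00, 14:00–14:45.
Viktor ∩ Nikolai ∩ Callum: 10:15–11:00.
Viktor ∩ Nikolai ∩ Callum ∩ Wyatt: 10:15–10:30.
Viktor ∩ Nikolai ∩ Callum ∩ Wyatt ∩ Zheng: 10:15–10:30.
Windows ≥ 15 min: 10:15–10:30.
Latest start in the last window 10:15–10:30 is 10:30 − 15 min = 10:15.

10:15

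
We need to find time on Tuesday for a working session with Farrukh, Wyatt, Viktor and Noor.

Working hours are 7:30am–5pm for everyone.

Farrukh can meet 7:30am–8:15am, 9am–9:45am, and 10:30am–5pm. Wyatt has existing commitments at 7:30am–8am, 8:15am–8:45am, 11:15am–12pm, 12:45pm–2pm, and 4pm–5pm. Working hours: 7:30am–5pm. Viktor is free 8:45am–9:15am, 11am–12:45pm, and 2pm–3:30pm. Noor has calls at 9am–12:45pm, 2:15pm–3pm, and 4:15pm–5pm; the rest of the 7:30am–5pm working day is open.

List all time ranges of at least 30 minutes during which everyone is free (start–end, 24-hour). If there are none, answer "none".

Wyatt free within 07:30–17:00: 08:00–08:15, 08:45–11:15, 12:00–12:45, 14:00–16:00.
Noor free within 07:30–17:00: 07:30–09:00, 12:45–14:15, 15:00–16:15.
Farrukh ∩ Wyatt: 08:00–08:15, 09:00–09:45, 10:30–11:15, 12:00–12:45, 14:00–16:00.
Farrukh ∩ Wyatt ∩ Viktor: 09:00–09:15, 11:00–11:15, 12:00–12:45, 14:00–15:30.
Farrukh ∩ Wyatt ∩ Viktor ∩ Noor: 14:00–14:15, 15:00–15:30.
Windows ≥ 30 min: 15:00–15:30.

15:00–15:30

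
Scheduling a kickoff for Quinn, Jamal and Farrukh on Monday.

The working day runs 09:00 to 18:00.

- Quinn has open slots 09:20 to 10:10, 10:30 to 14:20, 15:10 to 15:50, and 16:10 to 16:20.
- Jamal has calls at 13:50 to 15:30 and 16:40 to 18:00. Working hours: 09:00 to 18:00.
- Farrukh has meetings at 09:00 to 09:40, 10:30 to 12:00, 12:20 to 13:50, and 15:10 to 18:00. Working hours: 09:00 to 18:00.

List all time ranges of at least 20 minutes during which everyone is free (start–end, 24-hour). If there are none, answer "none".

Jamal free within 09:00–18:00: 09:00–13:50, 15:30–16:40.
Farrukh free within 09:00–18:00: 09:40–10:30, 12:00–12:20, 13:50–15:10.
Quinn ∩ Jamal: 09:20–10:10, 10:30–13:50, 15:30–15:50, 16:10–16:20.
Quinn ∩ Jamal ∩ Farrukh: 09:40–10:10, 12:00–12:20.
Windows ≥ 20 min: 09:40–10:10, 12:00–12:20.

09:40–10:10, 12:00–12:20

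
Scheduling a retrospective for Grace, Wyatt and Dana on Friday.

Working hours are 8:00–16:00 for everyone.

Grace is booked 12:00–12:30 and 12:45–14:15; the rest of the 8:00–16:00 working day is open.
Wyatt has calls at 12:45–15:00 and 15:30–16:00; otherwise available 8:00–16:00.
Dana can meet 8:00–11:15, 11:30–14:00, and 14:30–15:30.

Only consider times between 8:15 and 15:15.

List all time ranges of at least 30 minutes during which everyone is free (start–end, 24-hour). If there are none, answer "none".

08:15–11:15, 11:30–12:00

Grace free within 08:00–16:00: 08:00–12:00, 12:30–12:45, 14:15–16:00.
Wyatt free within 08:00–16:00: 08:00–12:45, 15:00–15:30.
Grace ∩ Wyatt: 08:00–12:00, 12:30–12:45, 15:00–15:30.
Grace ∩ Wyatt ∩ Dana: 08:00–11:15, 11:30–12:00, 12:30–12:45, 15:00–15:30.
Restricted to 08:15–15:15: 08:15–11:15, 11:30–12:00, 12:30–12:45, 15:00–15:15.
Windows ≥ 30 min: 08:15–11:15, 11:30–12:00.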